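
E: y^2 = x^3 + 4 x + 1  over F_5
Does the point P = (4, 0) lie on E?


Check whether y^2 = x^3 + 4 x + 1 (mod 5) for (x, y) = (4, 0).
LHS: y^2 = 0^2 mod 5 = 0
RHS: x^3 + 4 x + 1 = 4^3 + 4*4 + 1 mod 5 = 1
LHS != RHS

No, not on the curve


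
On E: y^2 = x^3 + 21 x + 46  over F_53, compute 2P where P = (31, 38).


Doubling: s = (3 x1^2 + a) / (2 y1)
s = (3*31^2 + 21) / (2*38) mod 53 = 41
x3 = s^2 - 2 x1 mod 53 = 41^2 - 2*31 = 29
y3 = s (x1 - x3) - y1 mod 53 = 41 * (31 - 29) - 38 = 44

2P = (29, 44)


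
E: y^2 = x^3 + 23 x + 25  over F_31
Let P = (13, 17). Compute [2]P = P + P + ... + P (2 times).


k = 2 = 10_2 (binary, LSB first: 01)
Double-and-add from P = (13, 17):
  bit 0 = 0: acc unchanged = O
  bit 1 = 1: acc = O + (6, 21) = (6, 21)

2P = (6, 21)


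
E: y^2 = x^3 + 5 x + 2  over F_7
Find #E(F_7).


For each x in F_7, count y with y^2 = x^3 + 5 x + 2 mod 7:
  x = 0: RHS = 2, y in [3, 4]  -> 2 point(s)
  x = 1: RHS = 1, y in [1, 6]  -> 2 point(s)
  x = 3: RHS = 2, y in [3, 4]  -> 2 point(s)
  x = 4: RHS = 2, y in [3, 4]  -> 2 point(s)
Affine points: 8. Add the point at infinity: total = 9.

#E(F_7) = 9


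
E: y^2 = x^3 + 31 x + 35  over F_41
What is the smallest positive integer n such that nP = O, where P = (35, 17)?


Compute successive multiples of P until we hit O:
  1P = (35, 17)
  2P = (3, 27)
  3P = (26, 34)
  4P = (19, 12)
  5P = (10, 19)
  6P = (21, 36)
  7P = (36, 40)
  8P = (7, 12)
  ... (continuing to 38P)
  38P = O

ord(P) = 38


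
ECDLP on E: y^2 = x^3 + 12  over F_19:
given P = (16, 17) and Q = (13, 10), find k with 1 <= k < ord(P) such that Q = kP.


Enumerate multiples of P until we hit Q = (13, 10):
  1P = (16, 17)
  2P = (10, 9)
  3P = (18, 12)
  4P = (15, 9)
  5P = (14, 18)
  6P = (13, 10)
Match found at i = 6.

k = 6


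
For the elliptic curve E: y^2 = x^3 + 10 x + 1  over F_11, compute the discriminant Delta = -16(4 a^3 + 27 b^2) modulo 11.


4 a^3 + 27 b^2 = 4*10^3 + 27*1^2 = 4000 + 27 = 4027
Delta = -16 * (4027) = -64432
Delta mod 11 = 6

Delta = 6 (mod 11)


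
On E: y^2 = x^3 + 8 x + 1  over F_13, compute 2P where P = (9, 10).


Doubling: s = (3 x1^2 + a) / (2 y1)
s = (3*9^2 + 8) / (2*10) mod 13 = 8
x3 = s^2 - 2 x1 mod 13 = 8^2 - 2*9 = 7
y3 = s (x1 - x3) - y1 mod 13 = 8 * (9 - 7) - 10 = 6

2P = (7, 6)


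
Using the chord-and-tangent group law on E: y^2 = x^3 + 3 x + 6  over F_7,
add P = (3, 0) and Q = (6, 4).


P != Q, so use the chord formula.
s = (y2 - y1) / (x2 - x1) = (4) / (3) mod 7 = 6
x3 = s^2 - x1 - x2 mod 7 = 6^2 - 3 - 6 = 6
y3 = s (x1 - x3) - y1 mod 7 = 6 * (3 - 6) - 0 = 3

P + Q = (6, 3)


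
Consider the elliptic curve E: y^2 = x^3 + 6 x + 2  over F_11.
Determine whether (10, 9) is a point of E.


Check whether y^2 = x^3 + 6 x + 2 (mod 11) for (x, y) = (10, 9).
LHS: y^2 = 9^2 mod 11 = 4
RHS: x^3 + 6 x + 2 = 10^3 + 6*10 + 2 mod 11 = 6
LHS != RHS

No, not on the curve


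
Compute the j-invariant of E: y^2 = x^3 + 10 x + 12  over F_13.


Delta = -16(4 a^3 + 27 b^2) mod 13 = 9
-1728 * (4 a)^3 = -1728 * (4*10)^3 mod 13 = 1
j = 1 * 9^(-1) mod 13 = 3

j = 3 (mod 13)


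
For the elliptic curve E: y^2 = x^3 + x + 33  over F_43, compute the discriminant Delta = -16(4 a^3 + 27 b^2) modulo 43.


4 a^3 + 27 b^2 = 4*1^3 + 27*33^2 = 4 + 29403 = 29407
Delta = -16 * (29407) = -470512
Delta mod 43 = 37

Delta = 37 (mod 43)


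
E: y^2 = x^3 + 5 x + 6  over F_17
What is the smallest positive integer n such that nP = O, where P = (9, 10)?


Compute successive multiples of P until we hit O:
  1P = (9, 10)
  2P = (12, 14)
  3P = (11, 10)
  4P = (14, 7)
  5P = (10, 11)
  6P = (16, 0)
  7P = (10, 6)
  8P = (14, 10)
  ... (continuing to 12P)
  12P = O

ord(P) = 12


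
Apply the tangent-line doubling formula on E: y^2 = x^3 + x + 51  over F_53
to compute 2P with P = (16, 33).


Doubling: s = (3 x1^2 + a) / (2 y1)
s = (3*16^2 + 1) / (2*33) mod 53 = 51
x3 = s^2 - 2 x1 mod 53 = 51^2 - 2*16 = 25
y3 = s (x1 - x3) - y1 mod 53 = 51 * (16 - 25) - 33 = 38

2P = (25, 38)


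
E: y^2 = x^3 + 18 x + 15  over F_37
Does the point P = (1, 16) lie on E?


Check whether y^2 = x^3 + 18 x + 15 (mod 37) for (x, y) = (1, 16).
LHS: y^2 = 16^2 mod 37 = 34
RHS: x^3 + 18 x + 15 = 1^3 + 18*1 + 15 mod 37 = 34
LHS = RHS

Yes, on the curve


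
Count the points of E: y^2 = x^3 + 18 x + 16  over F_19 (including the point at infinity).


For each x in F_19, count y with y^2 = x^3 + 18 x + 16 mod 19:
  x = 0: RHS = 16, y in [4, 15]  -> 2 point(s)
  x = 1: RHS = 16, y in [4, 15]  -> 2 point(s)
  x = 4: RHS = 0, y in [0]  -> 1 point(s)
  x = 6: RHS = 17, y in [6, 13]  -> 2 point(s)
  x = 8: RHS = 7, y in [8, 11]  -> 2 point(s)
  x = 11: RHS = 6, y in [5, 14]  -> 2 point(s)
  x = 16: RHS = 11, y in [7, 12]  -> 2 point(s)
  x = 18: RHS = 16, y in [4, 15]  -> 2 point(s)
Affine points: 15. Add the point at infinity: total = 16.

#E(F_19) = 16


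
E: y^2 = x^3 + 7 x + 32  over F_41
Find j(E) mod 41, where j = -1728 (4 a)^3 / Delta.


Delta = -16(4 a^3 + 27 b^2) mod 41 = 5
-1728 * (4 a)^3 = -1728 * (4*7)^3 mod 41 = 21
j = 21 * 5^(-1) mod 41 = 37

j = 37 (mod 41)


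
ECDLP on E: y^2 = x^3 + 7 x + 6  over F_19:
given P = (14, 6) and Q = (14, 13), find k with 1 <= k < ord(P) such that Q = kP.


Enumerate multiples of P until we hit Q = (14, 13):
  1P = (14, 6)
  2P = (15, 3)
  3P = (18, 6)
  4P = (6, 13)
  5P = (6, 6)
  6P = (18, 13)
  7P = (15, 16)
  8P = (14, 13)
Match found at i = 8.

k = 8


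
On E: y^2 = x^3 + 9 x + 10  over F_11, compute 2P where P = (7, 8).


k = 2 = 10_2 (binary, LSB first: 01)
Double-and-add from P = (7, 8):
  bit 0 = 0: acc unchanged = O
  bit 1 = 1: acc = O + (2, 5) = (2, 5)

2P = (2, 5)


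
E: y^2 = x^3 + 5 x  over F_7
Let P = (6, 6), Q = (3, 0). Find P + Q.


P != Q, so use the chord formula.
s = (y2 - y1) / (x2 - x1) = (1) / (4) mod 7 = 2
x3 = s^2 - x1 - x2 mod 7 = 2^2 - 6 - 3 = 2
y3 = s (x1 - x3) - y1 mod 7 = 2 * (6 - 2) - 6 = 2

P + Q = (2, 2)


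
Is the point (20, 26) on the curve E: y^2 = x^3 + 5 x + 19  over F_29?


Check whether y^2 = x^3 + 5 x + 19 (mod 29) for (x, y) = (20, 26).
LHS: y^2 = 26^2 mod 29 = 9
RHS: x^3 + 5 x + 19 = 20^3 + 5*20 + 19 mod 29 = 28
LHS != RHS

No, not on the curve


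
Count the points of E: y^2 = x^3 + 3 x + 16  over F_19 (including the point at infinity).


For each x in F_19, count y with y^2 = x^3 + 3 x + 16 mod 19:
  x = 0: RHS = 16, y in [4, 15]  -> 2 point(s)
  x = 1: RHS = 1, y in [1, 18]  -> 2 point(s)
  x = 2: RHS = 11, y in [7, 12]  -> 2 point(s)
  x = 4: RHS = 16, y in [4, 15]  -> 2 point(s)
  x = 5: RHS = 4, y in [2, 17]  -> 2 point(s)
  x = 7: RHS = 0, y in [0]  -> 1 point(s)
  x = 8: RHS = 1, y in [1, 18]  -> 2 point(s)
  x = 10: RHS = 1, y in [1, 18]  -> 2 point(s)
  x = 14: RHS = 9, y in [3, 16]  -> 2 point(s)
  x = 15: RHS = 16, y in [4, 15]  -> 2 point(s)
Affine points: 19. Add the point at infinity: total = 20.

#E(F_19) = 20


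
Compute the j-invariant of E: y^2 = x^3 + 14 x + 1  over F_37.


Delta = -16(4 a^3 + 27 b^2) mod 37 = 35
-1728 * (4 a)^3 = -1728 * (4*14)^3 mod 37 = 6
j = 6 * 35^(-1) mod 37 = 34

j = 34 (mod 37)


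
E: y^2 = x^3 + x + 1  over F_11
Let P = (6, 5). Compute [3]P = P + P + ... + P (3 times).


k = 3 = 11_2 (binary, LSB first: 11)
Double-and-add from P = (6, 5):
  bit 0 = 1: acc = O + (6, 5) = (6, 5)
  bit 1 = 1: acc = (6, 5) + (0, 1) = (3, 8)

3P = (3, 8)


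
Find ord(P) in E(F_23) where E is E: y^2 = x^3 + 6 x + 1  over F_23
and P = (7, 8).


Compute successive multiples of P until we hit O:
  1P = (7, 8)
  2P = (15, 19)
  3P = (9, 18)
  4P = (9, 5)
  5P = (15, 4)
  6P = (7, 15)
  7P = O

ord(P) = 7


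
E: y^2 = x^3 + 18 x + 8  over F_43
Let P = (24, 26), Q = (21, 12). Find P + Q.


P != Q, so use the chord formula.
s = (y2 - y1) / (x2 - x1) = (29) / (40) mod 43 = 19
x3 = s^2 - x1 - x2 mod 43 = 19^2 - 24 - 21 = 15
y3 = s (x1 - x3) - y1 mod 43 = 19 * (24 - 15) - 26 = 16

P + Q = (15, 16)


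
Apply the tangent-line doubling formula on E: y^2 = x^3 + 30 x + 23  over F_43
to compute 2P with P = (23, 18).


Doubling: s = (3 x1^2 + a) / (2 y1)
s = (3*23^2 + 30) / (2*18) mod 43 = 27
x3 = s^2 - 2 x1 mod 43 = 27^2 - 2*23 = 38
y3 = s (x1 - x3) - y1 mod 43 = 27 * (23 - 38) - 18 = 7

2P = (38, 7)


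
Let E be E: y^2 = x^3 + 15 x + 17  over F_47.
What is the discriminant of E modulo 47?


4 a^3 + 27 b^2 = 4*15^3 + 27*17^2 = 13500 + 7803 = 21303
Delta = -16 * (21303) = -340848
Delta mod 47 = 43

Delta = 43 (mod 47)


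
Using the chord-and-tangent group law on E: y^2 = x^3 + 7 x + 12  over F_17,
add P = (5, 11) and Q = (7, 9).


P != Q, so use the chord formula.
s = (y2 - y1) / (x2 - x1) = (15) / (2) mod 17 = 16
x3 = s^2 - x1 - x2 mod 17 = 16^2 - 5 - 7 = 6
y3 = s (x1 - x3) - y1 mod 17 = 16 * (5 - 6) - 11 = 7

P + Q = (6, 7)


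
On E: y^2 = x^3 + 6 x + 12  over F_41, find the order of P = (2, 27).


Compute successive multiples of P until we hit O:
  1P = (2, 27)
  2P = (28, 19)
  3P = (6, 31)
  4P = (34, 23)
  5P = (30, 38)
  6P = (25, 24)
  7P = (22, 38)
  8P = (9, 4)
  ... (continuing to 17P)
  17P = O

ord(P) = 17


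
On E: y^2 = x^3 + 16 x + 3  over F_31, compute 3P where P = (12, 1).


k = 3 = 11_2 (binary, LSB first: 11)
Double-and-add from P = (12, 1):
  bit 0 = 1: acc = O + (12, 1) = (12, 1)
  bit 1 = 1: acc = (12, 1) + (25, 1) = (25, 30)

3P = (25, 30)


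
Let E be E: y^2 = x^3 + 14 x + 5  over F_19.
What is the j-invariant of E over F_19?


Delta = -16(4 a^3 + 27 b^2) mod 19 = 12
-1728 * (4 a)^3 = -1728 * (4*14)^3 mod 19 = 18
j = 18 * 12^(-1) mod 19 = 11

j = 11 (mod 19)


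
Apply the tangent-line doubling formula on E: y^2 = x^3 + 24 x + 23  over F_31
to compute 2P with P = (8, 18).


Doubling: s = (3 x1^2 + a) / (2 y1)
s = (3*8^2 + 24) / (2*18) mod 31 = 6
x3 = s^2 - 2 x1 mod 31 = 6^2 - 2*8 = 20
y3 = s (x1 - x3) - y1 mod 31 = 6 * (8 - 20) - 18 = 3

2P = (20, 3)


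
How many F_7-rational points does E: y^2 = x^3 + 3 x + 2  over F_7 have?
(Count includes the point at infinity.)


For each x in F_7, count y with y^2 = x^3 + 3 x + 2 mod 7:
  x = 0: RHS = 2, y in [3, 4]  -> 2 point(s)
  x = 2: RHS = 2, y in [3, 4]  -> 2 point(s)
  x = 4: RHS = 1, y in [1, 6]  -> 2 point(s)
  x = 5: RHS = 2, y in [3, 4]  -> 2 point(s)
Affine points: 8. Add the point at infinity: total = 9.

#E(F_7) = 9


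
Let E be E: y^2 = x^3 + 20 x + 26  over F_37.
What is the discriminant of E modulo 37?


4 a^3 + 27 b^2 = 4*20^3 + 27*26^2 = 32000 + 18252 = 50252
Delta = -16 * (50252) = -804032
Delta mod 37 = 15

Delta = 15 (mod 37)


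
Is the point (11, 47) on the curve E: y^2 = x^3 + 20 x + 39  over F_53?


Check whether y^2 = x^3 + 20 x + 39 (mod 53) for (x, y) = (11, 47).
LHS: y^2 = 47^2 mod 53 = 36
RHS: x^3 + 20 x + 39 = 11^3 + 20*11 + 39 mod 53 = 0
LHS != RHS

No, not on the curve


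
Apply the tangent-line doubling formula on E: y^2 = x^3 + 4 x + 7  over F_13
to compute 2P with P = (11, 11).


Doubling: s = (3 x1^2 + a) / (2 y1)
s = (3*11^2 + 4) / (2*11) mod 13 = 9
x3 = s^2 - 2 x1 mod 13 = 9^2 - 2*11 = 7
y3 = s (x1 - x3) - y1 mod 13 = 9 * (11 - 7) - 11 = 12

2P = (7, 12)


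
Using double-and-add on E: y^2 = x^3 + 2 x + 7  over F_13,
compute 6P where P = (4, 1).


k = 6 = 110_2 (binary, LSB first: 011)
Double-and-add from P = (4, 1):
  bit 0 = 0: acc unchanged = O
  bit 1 = 1: acc = O + (6, 1) = (6, 1)
  bit 2 = 1: acc = (6, 1) + (10, 0) = (6, 12)

6P = (6, 12)


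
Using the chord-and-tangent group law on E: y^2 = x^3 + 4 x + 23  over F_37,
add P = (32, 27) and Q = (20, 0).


P != Q, so use the chord formula.
s = (y2 - y1) / (x2 - x1) = (10) / (25) mod 37 = 30
x3 = s^2 - x1 - x2 mod 37 = 30^2 - 32 - 20 = 34
y3 = s (x1 - x3) - y1 mod 37 = 30 * (32 - 34) - 27 = 24

P + Q = (34, 24)


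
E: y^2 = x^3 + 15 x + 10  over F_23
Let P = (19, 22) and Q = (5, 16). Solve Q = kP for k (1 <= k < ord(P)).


Enumerate multiples of P until we hit Q = (5, 16):
  1P = (19, 22)
  2P = (17, 7)
  3P = (3, 6)
  4P = (2, 18)
  5P = (5, 7)
  6P = (12, 20)
  7P = (1, 16)
  8P = (21, 8)
  9P = (9, 0)
  10P = (21, 15)
  11P = (1, 7)
  12P = (12, 3)
  13P = (5, 16)
Match found at i = 13.

k = 13


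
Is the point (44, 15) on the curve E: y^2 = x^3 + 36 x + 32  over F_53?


Check whether y^2 = x^3 + 36 x + 32 (mod 53) for (x, y) = (44, 15).
LHS: y^2 = 15^2 mod 53 = 13
RHS: x^3 + 36 x + 32 = 44^3 + 36*44 + 32 mod 53 = 39
LHS != RHS

No, not on the curve


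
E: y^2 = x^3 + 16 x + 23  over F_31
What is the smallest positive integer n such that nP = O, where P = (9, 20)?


Compute successive multiples of P until we hit O:
  1P = (9, 20)
  2P = (21, 17)
  3P = (3, 25)
  4P = (24, 8)
  5P = (16, 29)
  6P = (26, 29)
  7P = (1, 28)
  8P = (22, 24)
  ... (continuing to 38P)
  38P = O

ord(P) = 38


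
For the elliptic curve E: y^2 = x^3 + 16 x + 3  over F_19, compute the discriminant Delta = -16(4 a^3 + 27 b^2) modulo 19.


4 a^3 + 27 b^2 = 4*16^3 + 27*3^2 = 16384 + 243 = 16627
Delta = -16 * (16627) = -266032
Delta mod 19 = 6

Delta = 6 (mod 19)


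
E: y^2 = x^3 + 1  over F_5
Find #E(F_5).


For each x in F_5, count y with y^2 = x^3 + 0 x + 1 mod 5:
  x = 0: RHS = 1, y in [1, 4]  -> 2 point(s)
  x = 2: RHS = 4, y in [2, 3]  -> 2 point(s)
  x = 4: RHS = 0, y in [0]  -> 1 point(s)
Affine points: 5. Add the point at infinity: total = 6.

#E(F_5) = 6


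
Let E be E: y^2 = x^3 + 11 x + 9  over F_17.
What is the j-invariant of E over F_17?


Delta = -16(4 a^3 + 27 b^2) mod 17 = 14
-1728 * (4 a)^3 = -1728 * (4*11)^3 mod 17 = 16
j = 16 * 14^(-1) mod 17 = 6

j = 6 (mod 17)


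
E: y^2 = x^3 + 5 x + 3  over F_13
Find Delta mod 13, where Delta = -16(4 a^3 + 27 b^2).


4 a^3 + 27 b^2 = 4*5^3 + 27*3^2 = 500 + 243 = 743
Delta = -16 * (743) = -11888
Delta mod 13 = 7

Delta = 7 (mod 13)


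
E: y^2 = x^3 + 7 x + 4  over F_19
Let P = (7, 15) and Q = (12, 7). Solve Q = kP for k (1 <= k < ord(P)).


Enumerate multiples of P until we hit Q = (12, 7):
  1P = (7, 15)
  2P = (11, 5)
  3P = (12, 7)
Match found at i = 3.

k = 3


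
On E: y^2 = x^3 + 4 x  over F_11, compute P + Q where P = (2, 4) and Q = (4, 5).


P != Q, so use the chord formula.
s = (y2 - y1) / (x2 - x1) = (1) / (2) mod 11 = 6
x3 = s^2 - x1 - x2 mod 11 = 6^2 - 2 - 4 = 8
y3 = s (x1 - x3) - y1 mod 11 = 6 * (2 - 8) - 4 = 4

P + Q = (8, 4)


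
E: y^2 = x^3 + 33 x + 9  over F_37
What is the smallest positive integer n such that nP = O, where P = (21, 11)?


Compute successive multiples of P until we hit O:
  1P = (21, 11)
  2P = (2, 3)
  3P = (11, 1)
  4P = (6, 4)
  5P = (14, 12)
  6P = (36, 7)
  7P = (10, 28)
  8P = (9, 31)
  ... (continuing to 41P)
  41P = O

ord(P) = 41


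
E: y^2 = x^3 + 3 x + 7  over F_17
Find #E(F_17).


For each x in F_17, count y with y^2 = x^3 + 3 x + 7 mod 17:
  x = 2: RHS = 4, y in [2, 15]  -> 2 point(s)
  x = 3: RHS = 9, y in [3, 14]  -> 2 point(s)
  x = 4: RHS = 15, y in [7, 10]  -> 2 point(s)
  x = 8: RHS = 16, y in [4, 13]  -> 2 point(s)
  x = 9: RHS = 15, y in [7, 10]  -> 2 point(s)
  x = 10: RHS = 0, y in [0]  -> 1 point(s)
  x = 13: RHS = 16, y in [4, 13]  -> 2 point(s)
Affine points: 13. Add the point at infinity: total = 14.

#E(F_17) = 14


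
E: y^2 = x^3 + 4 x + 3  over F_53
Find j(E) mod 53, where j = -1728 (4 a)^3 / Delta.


Delta = -16(4 a^3 + 27 b^2) mod 53 = 19
-1728 * (4 a)^3 = -1728 * (4*4)^3 mod 53 = 50
j = 50 * 19^(-1) mod 53 = 11

j = 11 (mod 53)


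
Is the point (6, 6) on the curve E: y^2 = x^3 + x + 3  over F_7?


Check whether y^2 = x^3 + 1 x + 3 (mod 7) for (x, y) = (6, 6).
LHS: y^2 = 6^2 mod 7 = 1
RHS: x^3 + 1 x + 3 = 6^3 + 1*6 + 3 mod 7 = 1
LHS = RHS

Yes, on the curve


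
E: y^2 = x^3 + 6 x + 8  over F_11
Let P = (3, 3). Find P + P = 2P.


Doubling: s = (3 x1^2 + a) / (2 y1)
s = (3*3^2 + 6) / (2*3) mod 11 = 0
x3 = s^2 - 2 x1 mod 11 = 0^2 - 2*3 = 5
y3 = s (x1 - x3) - y1 mod 11 = 0 * (3 - 5) - 3 = 8

2P = (5, 8)


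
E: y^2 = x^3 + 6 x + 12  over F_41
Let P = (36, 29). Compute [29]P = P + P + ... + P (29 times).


k = 29 = 11101_2 (binary, LSB first: 10111)
Double-and-add from P = (36, 29):
  bit 0 = 1: acc = O + (36, 29) = (36, 29)
  bit 1 = 0: acc unchanged = (36, 29)
  bit 2 = 1: acc = (36, 29) + (29, 4) = (8, 30)
  bit 3 = 1: acc = (8, 30) + (26, 27) = (15, 19)
  bit 4 = 1: acc = (15, 19) + (32, 34) = (4, 10)

29P = (4, 10)


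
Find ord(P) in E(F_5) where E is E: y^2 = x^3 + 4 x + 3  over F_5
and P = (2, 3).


Compute successive multiples of P until we hit O:
  1P = (2, 3)
  2P = (2, 2)
  3P = O

ord(P) = 3


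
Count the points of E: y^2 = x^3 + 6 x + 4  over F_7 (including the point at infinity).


For each x in F_7, count y with y^2 = x^3 + 6 x + 4 mod 7:
  x = 0: RHS = 4, y in [2, 5]  -> 2 point(s)
  x = 1: RHS = 4, y in [2, 5]  -> 2 point(s)
  x = 3: RHS = 0, y in [0]  -> 1 point(s)
  x = 4: RHS = 1, y in [1, 6]  -> 2 point(s)
  x = 6: RHS = 4, y in [2, 5]  -> 2 point(s)
Affine points: 9. Add the point at infinity: total = 10.

#E(F_7) = 10


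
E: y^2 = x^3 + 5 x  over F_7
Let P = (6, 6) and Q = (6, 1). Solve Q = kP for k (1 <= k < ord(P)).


Enumerate multiples of P until we hit Q = (6, 1):
  1P = (6, 6)
  2P = (4, 0)
  3P = (6, 1)
Match found at i = 3.

k = 3


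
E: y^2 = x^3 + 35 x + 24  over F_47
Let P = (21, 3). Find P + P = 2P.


Doubling: s = (3 x1^2 + a) / (2 y1)
s = (3*21^2 + 35) / (2*3) mod 47 = 7
x3 = s^2 - 2 x1 mod 47 = 7^2 - 2*21 = 7
y3 = s (x1 - x3) - y1 mod 47 = 7 * (21 - 7) - 3 = 1

2P = (7, 1)


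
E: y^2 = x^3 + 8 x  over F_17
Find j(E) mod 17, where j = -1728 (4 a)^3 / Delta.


Delta = -16(4 a^3 + 27 b^2) mod 17 = 8
-1728 * (4 a)^3 = -1728 * (4*8)^3 mod 17 = 3
j = 3 * 8^(-1) mod 17 = 11

j = 11 (mod 17)


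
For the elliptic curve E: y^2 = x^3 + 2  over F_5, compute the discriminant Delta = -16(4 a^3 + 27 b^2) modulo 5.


4 a^3 + 27 b^2 = 4*0^3 + 27*2^2 = 0 + 108 = 108
Delta = -16 * (108) = -1728
Delta mod 5 = 2

Delta = 2 (mod 5)


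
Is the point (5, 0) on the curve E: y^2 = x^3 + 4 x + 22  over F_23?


Check whether y^2 = x^3 + 4 x + 22 (mod 23) for (x, y) = (5, 0).
LHS: y^2 = 0^2 mod 23 = 0
RHS: x^3 + 4 x + 22 = 5^3 + 4*5 + 22 mod 23 = 6
LHS != RHS

No, not on the curve


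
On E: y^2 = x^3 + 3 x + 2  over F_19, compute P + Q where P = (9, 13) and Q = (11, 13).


P != Q, so use the chord formula.
s = (y2 - y1) / (x2 - x1) = (0) / (2) mod 19 = 0
x3 = s^2 - x1 - x2 mod 19 = 0^2 - 9 - 11 = 18
y3 = s (x1 - x3) - y1 mod 19 = 0 * (9 - 18) - 13 = 6

P + Q = (18, 6)


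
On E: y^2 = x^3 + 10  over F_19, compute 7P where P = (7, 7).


k = 7 = 111_2 (binary, LSB first: 111)
Double-and-add from P = (7, 7):
  bit 0 = 1: acc = O + (7, 7) = (7, 7)
  bit 1 = 1: acc = (7, 7) + (6, 13) = (4, 13)
  bit 2 = 1: acc = (4, 13) + (12, 3) = (1, 7)

7P = (1, 7)


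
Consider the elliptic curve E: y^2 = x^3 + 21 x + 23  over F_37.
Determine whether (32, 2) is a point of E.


Check whether y^2 = x^3 + 21 x + 23 (mod 37) for (x, y) = (32, 2).
LHS: y^2 = 2^2 mod 37 = 4
RHS: x^3 + 21 x + 23 = 32^3 + 21*32 + 23 mod 37 = 15
LHS != RHS

No, not on the curve


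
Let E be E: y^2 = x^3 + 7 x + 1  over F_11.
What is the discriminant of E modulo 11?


4 a^3 + 27 b^2 = 4*7^3 + 27*1^2 = 1372 + 27 = 1399
Delta = -16 * (1399) = -22384
Delta mod 11 = 1

Delta = 1 (mod 11)


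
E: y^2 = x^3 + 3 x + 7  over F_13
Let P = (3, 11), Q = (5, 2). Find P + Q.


P != Q, so use the chord formula.
s = (y2 - y1) / (x2 - x1) = (4) / (2) mod 13 = 2
x3 = s^2 - x1 - x2 mod 13 = 2^2 - 3 - 5 = 9
y3 = s (x1 - x3) - y1 mod 13 = 2 * (3 - 9) - 11 = 3

P + Q = (9, 3)


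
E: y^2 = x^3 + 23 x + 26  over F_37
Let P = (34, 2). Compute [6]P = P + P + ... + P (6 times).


k = 6 = 110_2 (binary, LSB first: 011)
Double-and-add from P = (34, 2):
  bit 0 = 0: acc unchanged = O
  bit 1 = 1: acc = O + (5, 9) = (5, 9)
  bit 2 = 1: acc = (5, 9) + (0, 10) = (35, 34)

6P = (35, 34)


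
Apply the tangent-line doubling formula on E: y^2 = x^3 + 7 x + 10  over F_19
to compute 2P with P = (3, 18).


Doubling: s = (3 x1^2 + a) / (2 y1)
s = (3*3^2 + 7) / (2*18) mod 19 = 2
x3 = s^2 - 2 x1 mod 19 = 2^2 - 2*3 = 17
y3 = s (x1 - x3) - y1 mod 19 = 2 * (3 - 17) - 18 = 11

2P = (17, 11)


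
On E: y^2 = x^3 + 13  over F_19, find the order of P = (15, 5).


Compute successive multiples of P until we hit O:
  1P = (15, 5)
  2P = (9, 1)
  3P = (6, 1)
  4P = (5, 10)
  5P = (4, 18)
  6P = (16, 10)
  7P = (13, 5)
  8P = (10, 14)
  ... (continuing to 19P)
  19P = O

ord(P) = 19


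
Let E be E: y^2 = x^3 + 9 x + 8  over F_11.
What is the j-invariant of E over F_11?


Delta = -16(4 a^3 + 27 b^2) mod 11 = 1
-1728 * (4 a)^3 = -1728 * (4*9)^3 mod 11 = 6
j = 6 * 1^(-1) mod 11 = 6

j = 6 (mod 11)


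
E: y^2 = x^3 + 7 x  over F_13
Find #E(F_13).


For each x in F_13, count y with y^2 = x^3 + 7 x + 0 mod 13:
  x = 0: RHS = 0, y in [0]  -> 1 point(s)
  x = 2: RHS = 9, y in [3, 10]  -> 2 point(s)
  x = 3: RHS = 9, y in [3, 10]  -> 2 point(s)
  x = 4: RHS = 1, y in [1, 12]  -> 2 point(s)
  x = 5: RHS = 4, y in [2, 11]  -> 2 point(s)
  x = 8: RHS = 9, y in [3, 10]  -> 2 point(s)
  x = 9: RHS = 12, y in [5, 8]  -> 2 point(s)
  x = 10: RHS = 4, y in [2, 11]  -> 2 point(s)
  x = 11: RHS = 4, y in [2, 11]  -> 2 point(s)
Affine points: 17. Add the point at infinity: total = 18.

#E(F_13) = 18


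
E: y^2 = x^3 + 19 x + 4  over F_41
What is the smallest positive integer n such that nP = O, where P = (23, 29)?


Compute successive multiples of P until we hit O:
  1P = (23, 29)
  2P = (40, 5)
  3P = (20, 15)
  4P = (38, 24)
  5P = (12, 22)
  6P = (2, 3)
  7P = (14, 29)
  8P = (4, 12)
  ... (continuing to 22P)
  22P = O

ord(P) = 22


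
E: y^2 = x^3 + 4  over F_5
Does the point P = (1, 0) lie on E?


Check whether y^2 = x^3 + 0 x + 4 (mod 5) for (x, y) = (1, 0).
LHS: y^2 = 0^2 mod 5 = 0
RHS: x^3 + 0 x + 4 = 1^3 + 0*1 + 4 mod 5 = 0
LHS = RHS

Yes, on the curve


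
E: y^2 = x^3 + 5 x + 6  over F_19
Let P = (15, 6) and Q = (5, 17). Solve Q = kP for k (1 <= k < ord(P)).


Enumerate multiples of P until we hit Q = (5, 17):
  1P = (15, 6)
  2P = (6, 10)
  3P = (5, 17)
Match found at i = 3.

k = 3


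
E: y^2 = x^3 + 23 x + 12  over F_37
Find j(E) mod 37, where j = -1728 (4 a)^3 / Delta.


Delta = -16(4 a^3 + 27 b^2) mod 37 = 3
-1728 * (4 a)^3 = -1728 * (4*23)^3 mod 37 = 31
j = 31 * 3^(-1) mod 37 = 35

j = 35 (mod 37)


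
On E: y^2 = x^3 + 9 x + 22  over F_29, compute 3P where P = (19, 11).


k = 3 = 11_2 (binary, LSB first: 11)
Double-and-add from P = (19, 11):
  bit 0 = 1: acc = O + (19, 11) = (19, 11)
  bit 1 = 1: acc = (19, 11) + (25, 26) = (13, 4)

3P = (13, 4)


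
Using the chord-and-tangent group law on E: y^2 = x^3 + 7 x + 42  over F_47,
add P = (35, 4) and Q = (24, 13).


P != Q, so use the chord formula.
s = (y2 - y1) / (x2 - x1) = (9) / (36) mod 47 = 12
x3 = s^2 - x1 - x2 mod 47 = 12^2 - 35 - 24 = 38
y3 = s (x1 - x3) - y1 mod 47 = 12 * (35 - 38) - 4 = 7

P + Q = (38, 7)


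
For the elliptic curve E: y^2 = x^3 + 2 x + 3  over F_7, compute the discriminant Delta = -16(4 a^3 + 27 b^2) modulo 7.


4 a^3 + 27 b^2 = 4*2^3 + 27*3^2 = 32 + 243 = 275
Delta = -16 * (275) = -4400
Delta mod 7 = 3

Delta = 3 (mod 7)


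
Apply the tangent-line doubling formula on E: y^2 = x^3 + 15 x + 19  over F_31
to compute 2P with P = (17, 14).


Doubling: s = (3 x1^2 + a) / (2 y1)
s = (3*17^2 + 15) / (2*14) mod 31 = 16
x3 = s^2 - 2 x1 mod 31 = 16^2 - 2*17 = 5
y3 = s (x1 - x3) - y1 mod 31 = 16 * (17 - 5) - 14 = 23

2P = (5, 23)


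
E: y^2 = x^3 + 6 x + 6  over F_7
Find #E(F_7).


For each x in F_7, count y with y^2 = x^3 + 6 x + 6 mod 7:
  x = 3: RHS = 2, y in [3, 4]  -> 2 point(s)
  x = 5: RHS = 0, y in [0]  -> 1 point(s)
Affine points: 3. Add the point at infinity: total = 4.

#E(F_7) = 4


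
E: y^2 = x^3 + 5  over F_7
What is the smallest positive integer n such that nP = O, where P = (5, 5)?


Compute successive multiples of P until we hit O:
  1P = (5, 5)
  2P = (6, 5)
  3P = (3, 2)
  4P = (3, 5)
  5P = (6, 2)
  6P = (5, 2)
  7P = O

ord(P) = 7


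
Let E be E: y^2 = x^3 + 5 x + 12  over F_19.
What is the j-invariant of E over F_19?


Delta = -16(4 a^3 + 27 b^2) mod 19 = 16
-1728 * (4 a)^3 = -1728 * (4*5)^3 mod 19 = 1
j = 1 * 16^(-1) mod 19 = 6

j = 6 (mod 19)


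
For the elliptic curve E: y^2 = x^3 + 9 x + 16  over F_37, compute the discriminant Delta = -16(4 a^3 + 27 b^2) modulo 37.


4 a^3 + 27 b^2 = 4*9^3 + 27*16^2 = 2916 + 6912 = 9828
Delta = -16 * (9828) = -157248
Delta mod 37 = 2

Delta = 2 (mod 37)


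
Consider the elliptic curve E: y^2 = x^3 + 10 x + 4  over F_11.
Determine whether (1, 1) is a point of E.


Check whether y^2 = x^3 + 10 x + 4 (mod 11) for (x, y) = (1, 1).
LHS: y^2 = 1^2 mod 11 = 1
RHS: x^3 + 10 x + 4 = 1^3 + 10*1 + 4 mod 11 = 4
LHS != RHS

No, not on the curve


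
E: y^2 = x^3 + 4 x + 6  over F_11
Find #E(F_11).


For each x in F_11, count y with y^2 = x^3 + 4 x + 6 mod 11:
  x = 1: RHS = 0, y in [0]  -> 1 point(s)
  x = 2: RHS = 0, y in [0]  -> 1 point(s)
  x = 3: RHS = 1, y in [1, 10]  -> 2 point(s)
  x = 4: RHS = 9, y in [3, 8]  -> 2 point(s)
  x = 6: RHS = 4, y in [2, 9]  -> 2 point(s)
  x = 7: RHS = 3, y in [5, 6]  -> 2 point(s)
  x = 8: RHS = 0, y in [0]  -> 1 point(s)
  x = 9: RHS = 1, y in [1, 10]  -> 2 point(s)
  x = 10: RHS = 1, y in [1, 10]  -> 2 point(s)
Affine points: 15. Add the point at infinity: total = 16.

#E(F_11) = 16


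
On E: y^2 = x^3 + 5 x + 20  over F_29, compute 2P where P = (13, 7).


Doubling: s = (3 x1^2 + a) / (2 y1)
s = (3*13^2 + 5) / (2*7) mod 29 = 20
x3 = s^2 - 2 x1 mod 29 = 20^2 - 2*13 = 26
y3 = s (x1 - x3) - y1 mod 29 = 20 * (13 - 26) - 7 = 23

2P = (26, 23)


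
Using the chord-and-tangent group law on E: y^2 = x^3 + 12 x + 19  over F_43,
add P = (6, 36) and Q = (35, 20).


P != Q, so use the chord formula.
s = (y2 - y1) / (x2 - x1) = (27) / (29) mod 43 = 38
x3 = s^2 - x1 - x2 mod 43 = 38^2 - 6 - 35 = 27
y3 = s (x1 - x3) - y1 mod 43 = 38 * (6 - 27) - 36 = 26

P + Q = (27, 26)


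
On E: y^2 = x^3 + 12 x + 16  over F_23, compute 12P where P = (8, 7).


k = 12 = 1100_2 (binary, LSB first: 0011)
Double-and-add from P = (8, 7):
  bit 0 = 0: acc unchanged = O
  bit 1 = 0: acc unchanged = O
  bit 2 = 1: acc = O + (22, 7) = (22, 7)
  bit 3 = 1: acc = (22, 7) + (15, 12) = (2, 5)

12P = (2, 5)


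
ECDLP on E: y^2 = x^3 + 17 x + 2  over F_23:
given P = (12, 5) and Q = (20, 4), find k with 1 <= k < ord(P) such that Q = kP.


Enumerate multiples of P until we hit Q = (20, 4):
  1P = (12, 5)
  2P = (17, 12)
  3P = (7, 2)
  4P = (20, 4)
Match found at i = 4.

k = 4


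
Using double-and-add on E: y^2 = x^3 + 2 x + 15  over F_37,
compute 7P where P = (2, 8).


k = 7 = 111_2 (binary, LSB first: 111)
Double-and-add from P = (2, 8):
  bit 0 = 1: acc = O + (2, 8) = (2, 8)
  bit 1 = 1: acc = (2, 8) + (17, 2) = (30, 18)
  bit 2 = 1: acc = (30, 18) + (14, 30) = (19, 20)

7P = (19, 20)


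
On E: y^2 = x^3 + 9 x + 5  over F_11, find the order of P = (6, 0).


Compute successive multiples of P until we hit O:
  1P = (6, 0)
  2P = O

ord(P) = 2


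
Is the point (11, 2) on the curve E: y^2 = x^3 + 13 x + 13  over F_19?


Check whether y^2 = x^3 + 13 x + 13 (mod 19) for (x, y) = (11, 2).
LHS: y^2 = 2^2 mod 19 = 4
RHS: x^3 + 13 x + 13 = 11^3 + 13*11 + 13 mod 19 = 5
LHS != RHS

No, not on the curve


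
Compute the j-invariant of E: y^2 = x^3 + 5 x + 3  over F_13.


Delta = -16(4 a^3 + 27 b^2) mod 13 = 7
-1728 * (4 a)^3 = -1728 * (4*5)^3 mod 13 = 5
j = 5 * 7^(-1) mod 13 = 10

j = 10 (mod 13)


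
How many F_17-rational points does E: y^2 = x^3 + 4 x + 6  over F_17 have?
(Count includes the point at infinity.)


For each x in F_17, count y with y^2 = x^3 + 4 x + 6 mod 17:
  x = 4: RHS = 1, y in [1, 16]  -> 2 point(s)
  x = 5: RHS = 15, y in [7, 10]  -> 2 point(s)
  x = 6: RHS = 8, y in [5, 12]  -> 2 point(s)
  x = 10: RHS = 9, y in [3, 14]  -> 2 point(s)
  x = 11: RHS = 4, y in [2, 15]  -> 2 point(s)
  x = 14: RHS = 1, y in [1, 16]  -> 2 point(s)
  x = 16: RHS = 1, y in [1, 16]  -> 2 point(s)
Affine points: 14. Add the point at infinity: total = 15.

#E(F_17) = 15


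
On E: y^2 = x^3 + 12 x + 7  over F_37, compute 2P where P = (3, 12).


Doubling: s = (3 x1^2 + a) / (2 y1)
s = (3*3^2 + 12) / (2*12) mod 37 = 34
x3 = s^2 - 2 x1 mod 37 = 34^2 - 2*3 = 3
y3 = s (x1 - x3) - y1 mod 37 = 34 * (3 - 3) - 12 = 25

2P = (3, 25)


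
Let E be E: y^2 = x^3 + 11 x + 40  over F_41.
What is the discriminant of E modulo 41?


4 a^3 + 27 b^2 = 4*11^3 + 27*40^2 = 5324 + 43200 = 48524
Delta = -16 * (48524) = -776384
Delta mod 41 = 33

Delta = 33 (mod 41)


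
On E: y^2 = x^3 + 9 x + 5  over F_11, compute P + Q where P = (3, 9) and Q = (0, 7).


P != Q, so use the chord formula.
s = (y2 - y1) / (x2 - x1) = (9) / (8) mod 11 = 8
x3 = s^2 - x1 - x2 mod 11 = 8^2 - 3 - 0 = 6
y3 = s (x1 - x3) - y1 mod 11 = 8 * (3 - 6) - 9 = 0

P + Q = (6, 0)


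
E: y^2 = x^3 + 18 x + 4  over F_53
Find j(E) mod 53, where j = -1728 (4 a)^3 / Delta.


Delta = -16(4 a^3 + 27 b^2) mod 53 = 9
-1728 * (4 a)^3 = -1728 * (4*18)^3 mod 53 = 38
j = 38 * 9^(-1) mod 53 = 16

j = 16 (mod 53)


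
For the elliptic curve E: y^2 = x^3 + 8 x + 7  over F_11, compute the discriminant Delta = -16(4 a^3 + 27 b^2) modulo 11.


4 a^3 + 27 b^2 = 4*8^3 + 27*7^2 = 2048 + 1323 = 3371
Delta = -16 * (3371) = -53936
Delta mod 11 = 8

Delta = 8 (mod 11)


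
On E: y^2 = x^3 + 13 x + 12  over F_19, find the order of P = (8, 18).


Compute successive multiples of P until we hit O:
  1P = (8, 18)
  2P = (7, 3)
  3P = (1, 11)
  4P = (11, 17)
  5P = (17, 4)
  6P = (18, 6)
  7P = (18, 13)
  8P = (17, 15)
  ... (continuing to 13P)
  13P = O

ord(P) = 13


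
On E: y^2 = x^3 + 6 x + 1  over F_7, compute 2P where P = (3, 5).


Doubling: s = (3 x1^2 + a) / (2 y1)
s = (3*3^2 + 6) / (2*5) mod 7 = 4
x3 = s^2 - 2 x1 mod 7 = 4^2 - 2*3 = 3
y3 = s (x1 - x3) - y1 mod 7 = 4 * (3 - 3) - 5 = 2

2P = (3, 2)


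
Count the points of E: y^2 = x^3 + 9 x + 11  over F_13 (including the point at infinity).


For each x in F_13, count y with y^2 = x^3 + 9 x + 11 mod 13:
  x = 3: RHS = 0, y in [0]  -> 1 point(s)
  x = 5: RHS = 12, y in [5, 8]  -> 2 point(s)
  x = 7: RHS = 1, y in [1, 12]  -> 2 point(s)
  x = 8: RHS = 10, y in [6, 7]  -> 2 point(s)
  x = 10: RHS = 9, y in [3, 10]  -> 2 point(s)
  x = 12: RHS = 1, y in [1, 12]  -> 2 point(s)
Affine points: 11. Add the point at infinity: total = 12.

#E(F_13) = 12


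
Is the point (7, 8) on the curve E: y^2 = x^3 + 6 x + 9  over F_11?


Check whether y^2 = x^3 + 6 x + 9 (mod 11) for (x, y) = (7, 8).
LHS: y^2 = 8^2 mod 11 = 9
RHS: x^3 + 6 x + 9 = 7^3 + 6*7 + 9 mod 11 = 9
LHS = RHS

Yes, on the curve


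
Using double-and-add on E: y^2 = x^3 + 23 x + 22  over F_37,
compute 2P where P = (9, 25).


k = 2 = 10_2 (binary, LSB first: 01)
Double-and-add from P = (9, 25):
  bit 0 = 0: acc unchanged = O
  bit 1 = 1: acc = O + (9, 12) = (9, 12)

2P = (9, 12)


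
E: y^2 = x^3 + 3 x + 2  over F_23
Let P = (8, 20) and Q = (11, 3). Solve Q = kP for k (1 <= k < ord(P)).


Enumerate multiples of P until we hit Q = (11, 3):
  1P = (8, 20)
  2P = (11, 20)
  3P = (4, 3)
  4P = (19, 8)
  5P = (20, 14)
  6P = (1, 11)
  7P = (18, 0)
  8P = (1, 12)
  9P = (20, 9)
  10P = (19, 15)
  11P = (4, 20)
  12P = (11, 3)
Match found at i = 12.

k = 12


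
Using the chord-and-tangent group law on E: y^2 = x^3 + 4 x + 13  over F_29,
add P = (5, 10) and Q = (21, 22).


P != Q, so use the chord formula.
s = (y2 - y1) / (x2 - x1) = (12) / (16) mod 29 = 8
x3 = s^2 - x1 - x2 mod 29 = 8^2 - 5 - 21 = 9
y3 = s (x1 - x3) - y1 mod 29 = 8 * (5 - 9) - 10 = 16

P + Q = (9, 16)


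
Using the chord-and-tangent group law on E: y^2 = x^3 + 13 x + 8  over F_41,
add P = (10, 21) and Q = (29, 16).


P != Q, so use the chord formula.
s = (y2 - y1) / (x2 - x1) = (36) / (19) mod 41 = 17
x3 = s^2 - x1 - x2 mod 41 = 17^2 - 10 - 29 = 4
y3 = s (x1 - x3) - y1 mod 41 = 17 * (10 - 4) - 21 = 40

P + Q = (4, 40)


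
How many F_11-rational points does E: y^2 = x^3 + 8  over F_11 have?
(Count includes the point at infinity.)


For each x in F_11, count y with y^2 = x^3 + 0 x + 8 mod 11:
  x = 1: RHS = 9, y in [3, 8]  -> 2 point(s)
  x = 2: RHS = 5, y in [4, 7]  -> 2 point(s)
  x = 5: RHS = 1, y in [1, 10]  -> 2 point(s)
  x = 6: RHS = 4, y in [2, 9]  -> 2 point(s)
  x = 8: RHS = 3, y in [5, 6]  -> 2 point(s)
  x = 9: RHS = 0, y in [0]  -> 1 point(s)
Affine points: 11. Add the point at infinity: total = 12.

#E(F_11) = 12


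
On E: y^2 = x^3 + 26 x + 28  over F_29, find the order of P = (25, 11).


Compute successive multiples of P until we hit O:
  1P = (25, 11)
  2P = (15, 20)
  3P = (22, 24)
  4P = (4, 14)
  5P = (16, 25)
  6P = (23, 2)
  7P = (23, 27)
  8P = (16, 4)
  ... (continuing to 13P)
  13P = O

ord(P) = 13


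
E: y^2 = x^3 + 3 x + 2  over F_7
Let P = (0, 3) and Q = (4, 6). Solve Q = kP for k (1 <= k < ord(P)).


Enumerate multiples of P until we hit Q = (4, 6):
  1P = (0, 3)
  2P = (2, 3)
  3P = (5, 4)
  4P = (4, 6)
Match found at i = 4.

k = 4


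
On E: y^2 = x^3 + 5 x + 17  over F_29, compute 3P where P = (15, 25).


k = 3 = 11_2 (binary, LSB first: 11)
Double-and-add from P = (15, 25):
  bit 0 = 1: acc = O + (15, 25) = (15, 25)
  bit 1 = 1: acc = (15, 25) + (3, 28) = (2, 8)

3P = (2, 8)


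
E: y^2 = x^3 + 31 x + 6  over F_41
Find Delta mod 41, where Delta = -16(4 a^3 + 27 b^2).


4 a^3 + 27 b^2 = 4*31^3 + 27*6^2 = 119164 + 972 = 120136
Delta = -16 * (120136) = -1922176
Delta mod 41 = 27

Delta = 27 (mod 41)


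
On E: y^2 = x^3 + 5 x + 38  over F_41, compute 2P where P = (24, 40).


Doubling: s = (3 x1^2 + a) / (2 y1)
s = (3*24^2 + 5) / (2*40) mod 41 = 15
x3 = s^2 - 2 x1 mod 41 = 15^2 - 2*24 = 13
y3 = s (x1 - x3) - y1 mod 41 = 15 * (24 - 13) - 40 = 2

2P = (13, 2)


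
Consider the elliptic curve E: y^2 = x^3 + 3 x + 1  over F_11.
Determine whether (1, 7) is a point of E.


Check whether y^2 = x^3 + 3 x + 1 (mod 11) for (x, y) = (1, 7).
LHS: y^2 = 7^2 mod 11 = 5
RHS: x^3 + 3 x + 1 = 1^3 + 3*1 + 1 mod 11 = 5
LHS = RHS

Yes, on the curve


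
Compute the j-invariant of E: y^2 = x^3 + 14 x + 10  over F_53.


Delta = -16(4 a^3 + 27 b^2) mod 53 = 21
-1728 * (4 a)^3 = -1728 * (4*14)^3 mod 53 = 37
j = 37 * 21^(-1) mod 53 = 27

j = 27 (mod 53)


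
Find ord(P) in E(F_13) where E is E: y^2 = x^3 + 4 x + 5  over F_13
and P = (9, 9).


Compute successive multiples of P until we hit O:
  1P = (9, 9)
  2P = (8, 4)
  3P = (8, 9)
  4P = (9, 4)
  5P = O

ord(P) = 5


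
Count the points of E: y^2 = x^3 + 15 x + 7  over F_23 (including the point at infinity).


For each x in F_23, count y with y^2 = x^3 + 15 x + 7 mod 23:
  x = 1: RHS = 0, y in [0]  -> 1 point(s)
  x = 4: RHS = 16, y in [4, 19]  -> 2 point(s)
  x = 5: RHS = 0, y in [0]  -> 1 point(s)
  x = 7: RHS = 18, y in [8, 15]  -> 2 point(s)
  x = 8: RHS = 18, y in [8, 15]  -> 2 point(s)
  x = 11: RHS = 8, y in [10, 13]  -> 2 point(s)
  x = 12: RHS = 6, y in [11, 12]  -> 2 point(s)
  x = 17: RHS = 0, y in [0]  -> 1 point(s)
  x = 20: RHS = 4, y in [2, 21]  -> 2 point(s)
Affine points: 15. Add the point at infinity: total = 16.

#E(F_23) = 16


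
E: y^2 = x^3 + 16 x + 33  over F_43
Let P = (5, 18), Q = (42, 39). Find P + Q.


P != Q, so use the chord formula.
s = (y2 - y1) / (x2 - x1) = (21) / (37) mod 43 = 18
x3 = s^2 - x1 - x2 mod 43 = 18^2 - 5 - 42 = 19
y3 = s (x1 - x3) - y1 mod 43 = 18 * (5 - 19) - 18 = 31

P + Q = (19, 31)


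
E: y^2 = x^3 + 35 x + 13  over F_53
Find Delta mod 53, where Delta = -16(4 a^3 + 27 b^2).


4 a^3 + 27 b^2 = 4*35^3 + 27*13^2 = 171500 + 4563 = 176063
Delta = -16 * (176063) = -2817008
Delta mod 53 = 48

Delta = 48 (mod 53)


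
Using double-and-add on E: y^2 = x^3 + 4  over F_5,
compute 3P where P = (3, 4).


k = 3 = 11_2 (binary, LSB first: 11)
Double-and-add from P = (3, 4):
  bit 0 = 1: acc = O + (3, 4) = (3, 4)
  bit 1 = 1: acc = (3, 4) + (0, 3) = (1, 0)

3P = (1, 0)


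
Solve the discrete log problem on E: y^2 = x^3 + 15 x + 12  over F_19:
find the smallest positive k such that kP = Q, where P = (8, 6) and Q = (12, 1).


Enumerate multiples of P until we hit Q = (12, 1):
  1P = (8, 6)
  2P = (12, 1)
Match found at i = 2.

k = 2


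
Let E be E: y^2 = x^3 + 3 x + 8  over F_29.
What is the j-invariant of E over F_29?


Delta = -16(4 a^3 + 27 b^2) mod 29 = 1
-1728 * (4 a)^3 = -1728 * (4*3)^3 mod 29 = 1
j = 1 * 1^(-1) mod 29 = 1

j = 1 (mod 29)


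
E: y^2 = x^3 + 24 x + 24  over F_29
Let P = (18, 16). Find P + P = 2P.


Doubling: s = (3 x1^2 + a) / (2 y1)
s = (3*18^2 + 24) / (2*16) mod 29 = 13
x3 = s^2 - 2 x1 mod 29 = 13^2 - 2*18 = 17
y3 = s (x1 - x3) - y1 mod 29 = 13 * (18 - 17) - 16 = 26

2P = (17, 26)


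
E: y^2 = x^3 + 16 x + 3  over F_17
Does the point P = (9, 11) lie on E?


Check whether y^2 = x^3 + 16 x + 3 (mod 17) for (x, y) = (9, 11).
LHS: y^2 = 11^2 mod 17 = 2
RHS: x^3 + 16 x + 3 = 9^3 + 16*9 + 3 mod 17 = 9
LHS != RHS

No, not on the curve


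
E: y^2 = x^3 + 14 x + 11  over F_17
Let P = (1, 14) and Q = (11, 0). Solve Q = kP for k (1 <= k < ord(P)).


Enumerate multiples of P until we hit Q = (11, 0):
  1P = (1, 14)
  2P = (15, 3)
  3P = (5, 11)
  4P = (2, 8)
  5P = (16, 8)
  6P = (9, 13)
  7P = (11, 0)
Match found at i = 7.

k = 7


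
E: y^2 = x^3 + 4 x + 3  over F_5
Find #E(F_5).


For each x in F_5, count y with y^2 = x^3 + 4 x + 3 mod 5:
  x = 2: RHS = 4, y in [2, 3]  -> 2 point(s)
Affine points: 2. Add the point at infinity: total = 3.

#E(F_5) = 3


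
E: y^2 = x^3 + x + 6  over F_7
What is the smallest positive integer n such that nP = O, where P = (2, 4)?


Compute successive multiples of P until we hit O:
  1P = (2, 4)
  2P = (4, 5)
  3P = (3, 6)
  4P = (6, 2)
  5P = (1, 6)
  6P = (1, 1)
  7P = (6, 5)
  8P = (3, 1)
  ... (continuing to 11P)
  11P = O

ord(P) = 11


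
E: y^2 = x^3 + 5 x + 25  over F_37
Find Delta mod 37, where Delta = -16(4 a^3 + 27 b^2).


4 a^3 + 27 b^2 = 4*5^3 + 27*25^2 = 500 + 16875 = 17375
Delta = -16 * (17375) = -278000
Delta mod 37 = 18

Delta = 18 (mod 37)


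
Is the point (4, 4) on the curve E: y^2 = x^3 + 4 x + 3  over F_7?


Check whether y^2 = x^3 + 4 x + 3 (mod 7) for (x, y) = (4, 4).
LHS: y^2 = 4^2 mod 7 = 2
RHS: x^3 + 4 x + 3 = 4^3 + 4*4 + 3 mod 7 = 6
LHS != RHS

No, not on the curve


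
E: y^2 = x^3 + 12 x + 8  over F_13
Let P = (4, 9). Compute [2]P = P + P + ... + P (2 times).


k = 2 = 10_2 (binary, LSB first: 01)
Double-and-add from P = (4, 9):
  bit 0 = 0: acc unchanged = O
  bit 1 = 1: acc = O + (6, 6) = (6, 6)

2P = (6, 6)


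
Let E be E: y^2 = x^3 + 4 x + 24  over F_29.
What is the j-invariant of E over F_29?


Delta = -16(4 a^3 + 27 b^2) mod 29 = 10
-1728 * (4 a)^3 = -1728 * (4*4)^3 mod 29 = 26
j = 26 * 10^(-1) mod 29 = 20

j = 20 (mod 29)


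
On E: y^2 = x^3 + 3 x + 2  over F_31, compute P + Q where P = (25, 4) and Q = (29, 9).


P != Q, so use the chord formula.
s = (y2 - y1) / (x2 - x1) = (5) / (4) mod 31 = 9
x3 = s^2 - x1 - x2 mod 31 = 9^2 - 25 - 29 = 27
y3 = s (x1 - x3) - y1 mod 31 = 9 * (25 - 27) - 4 = 9

P + Q = (27, 9)


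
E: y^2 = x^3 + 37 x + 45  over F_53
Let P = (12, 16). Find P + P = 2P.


Doubling: s = (3 x1^2 + a) / (2 y1)
s = (3*12^2 + 37) / (2*16) mod 53 = 13
x3 = s^2 - 2 x1 mod 53 = 13^2 - 2*12 = 39
y3 = s (x1 - x3) - y1 mod 53 = 13 * (12 - 39) - 16 = 4

2P = (39, 4)


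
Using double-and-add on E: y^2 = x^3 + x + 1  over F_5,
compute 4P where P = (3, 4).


k = 4 = 100_2 (binary, LSB first: 001)
Double-and-add from P = (3, 4):
  bit 0 = 0: acc unchanged = O
  bit 1 = 0: acc unchanged = O
  bit 2 = 1: acc = O + (4, 3) = (4, 3)

4P = (4, 3)


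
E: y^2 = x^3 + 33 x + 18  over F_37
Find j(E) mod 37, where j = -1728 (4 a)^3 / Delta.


Delta = -16(4 a^3 + 27 b^2) mod 37 = 29
-1728 * (4 a)^3 = -1728 * (4*33)^3 mod 37 = 10
j = 10 * 29^(-1) mod 37 = 8

j = 8 (mod 37)
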